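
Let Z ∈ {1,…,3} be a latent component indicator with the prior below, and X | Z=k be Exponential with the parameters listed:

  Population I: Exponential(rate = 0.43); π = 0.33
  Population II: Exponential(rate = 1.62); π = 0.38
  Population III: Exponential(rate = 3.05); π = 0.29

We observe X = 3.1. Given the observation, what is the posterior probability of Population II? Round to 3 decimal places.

By Bayes' theorem, P(k | x) = π_k f_k(x) / Σ_j π_j f_j(x).
Exponential densities:
  p_I = 0.43·e^(−0.43·3.1) = 0.43·e^(−1.3330) = 0.113385
  p_II = 1.62·e^(−1.62·3.1) = 1.62·e^(−5.0220) = 0.010678
  p_III = 3.05·e^(−3.05·3.1) = 3.05·e^(−9.4550) = 0.000238806
Unnormalised posteriors:
  π_I·p_I = 0.33 × 0.113385 = 0.0374169
  π_II·p_II = 0.38 × 0.010678 = 0.00405762
  π_III·p_III = 0.29 × 0.000238806 = 6.92538e-05
Denominator: 0.0374169 + 0.00405762 + 6.92538e-05 = 0.0415438
Responsibility of Population II: 0.00405762 / 0.0415438 ≈ 0.098

0.098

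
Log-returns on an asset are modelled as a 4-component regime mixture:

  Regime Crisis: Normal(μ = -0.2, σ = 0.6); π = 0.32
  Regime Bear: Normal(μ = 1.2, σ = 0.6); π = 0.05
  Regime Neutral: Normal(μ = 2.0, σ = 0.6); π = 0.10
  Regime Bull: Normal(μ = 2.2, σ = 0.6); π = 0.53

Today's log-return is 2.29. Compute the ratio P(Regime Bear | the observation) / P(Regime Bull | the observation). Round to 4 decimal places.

The posterior odds equal the prior odds times the likelihood ratio: (w_i/w_j)·(f_i(x)/f_j(x)).
Normal densities:
  f_Crisis = (1/(0.6·√(2π)))·exp(−(2.29−-0.2)²/(2·0.6²)) = 0.664904·exp(-8.61125) = 0.000121043
  f_Bear = (1/(0.6·√(2π)))·exp(−(2.29−1.2)²/(2·0.6²)) = 0.664904·exp(-1.65014) = 0.127677
  f_Neutral = (1/(0.6·√(2π)))·exp(−(2.29−2.0)²/(2·0.6²)) = 0.664904·exp(-0.11681) = 0.591604
  f_Bull = (1/(0.6·√(2π)))·exp(−(2.29−2.2)²/(2·0.6²)) = 0.664904·exp(-0.01125) = 0.657466
Odds = (0.05/0.53) × (0.127677/0.657466) = 0.0943396 × 0.194196 ≈ 0.0183

0.0183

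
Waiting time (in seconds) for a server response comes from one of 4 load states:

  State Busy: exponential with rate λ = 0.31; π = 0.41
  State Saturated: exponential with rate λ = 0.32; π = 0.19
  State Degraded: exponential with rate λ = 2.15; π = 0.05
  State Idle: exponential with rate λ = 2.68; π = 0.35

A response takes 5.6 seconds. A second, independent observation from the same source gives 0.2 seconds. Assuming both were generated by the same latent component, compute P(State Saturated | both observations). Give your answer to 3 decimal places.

0.318

By Bayes' theorem, P(k | x) = w_k f_k(x) / Σ_j w_j f_j(x).
Since both observations come from the same component, the likelihood for component k is f_k(x₁)·f_k(x₂).
  p_Busy = [0.0546294] × [0.291364] = 0.015917
  p_Saturated = [0.0533205] × [0.300162] = 0.0160048
  p_Degraded = [1.26921e-05] × [1.39859] = 1.77511e-05
  p_Idle = [8.13286e-07] × [1.56802] = 1.27525e-06
Unnormalised posteriors:
  w_Busy·p_Busy = 0.41 × 0.015917 = 0.00652598
  w_Saturated·p_Saturated = 0.19 × 0.0160048 = 0.00304091
  w_Degraded·p_Degraded = 0.05 × 1.77511e-05 = 8.87554e-07
  w_Idle·p_Idle = 0.35 × 1.27525e-06 = 4.46338e-07
Normaliser: 0.00652598 + 0.00304091 + 8.87554e-07 + 4.46338e-07 = 0.00956822
So the posterior for State Saturated is 0.00304091 / 0.00956822 ≈ 0.318.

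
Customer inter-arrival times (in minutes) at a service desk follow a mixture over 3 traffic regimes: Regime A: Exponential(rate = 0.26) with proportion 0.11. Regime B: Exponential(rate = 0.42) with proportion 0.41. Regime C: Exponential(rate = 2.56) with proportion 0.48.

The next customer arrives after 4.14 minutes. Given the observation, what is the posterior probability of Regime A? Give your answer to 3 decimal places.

By Bayes' theorem, P(k | x) = π_k f_k(x) / Σ_j π_j f_j(x).
Exponential densities:
  L_A = 0.26·e^(−0.26·4.14) = 0.26·e^(−1.0764) = 0.0886133
  L_B = 0.42·e^(−0.42·4.14) = 0.42·e^(−1.7388) = 0.0738071
  L_C = 2.56·e^(−2.56·4.14) = 2.56·e^(−10.5984) = 6.38871e-05
Multiply by the mixture weights:
  π_A·L_A = 0.11 × 0.0886133 = 0.00974746
  π_B·L_B = 0.41 × 0.0738071 = 0.0302609
  π_C·L_C = 0.48 × 6.38871e-05 = 3.06658e-05
Evidence: 0.00974746 + 0.0302609 + 3.06658e-05 = 0.040039
Responsibility of Regime A: 0.00974746 / 0.040039 ≈ 0.243

0.243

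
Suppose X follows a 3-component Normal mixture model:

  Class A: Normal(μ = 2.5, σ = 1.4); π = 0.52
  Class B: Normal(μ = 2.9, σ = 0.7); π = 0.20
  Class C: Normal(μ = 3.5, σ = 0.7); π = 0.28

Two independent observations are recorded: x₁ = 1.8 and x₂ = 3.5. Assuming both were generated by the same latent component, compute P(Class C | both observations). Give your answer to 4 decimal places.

By Bayes' theorem, P(k | x) = w_k f_k(x) / Σ_j w_j f_j(x).
Since both observations come from the same component, the likelihood for component k is f_k(x₁)·f_k(x₂).
  p_A = [0.251475] × [0.220797] = 0.0555249
  p_B = [0.165803] × [0.394707] = 0.0654435
  p_C = [0.0298598] × [0.569918] = 0.0170176
Weight by the priors:
  w_A·p_A = 0.52 × 0.0555249 = 0.028873
  w_B·p_B = 0.20 × 0.0654435 = 0.0130887
  w_C·p_C = 0.28 × 0.0170176 = 0.00476493
Evidence: 0.028873 + 0.0130887 + 0.00476493 = 0.0467266
P(Class C | x) = 0.00476493 / 0.0467266 ≈ 0.1020

0.1020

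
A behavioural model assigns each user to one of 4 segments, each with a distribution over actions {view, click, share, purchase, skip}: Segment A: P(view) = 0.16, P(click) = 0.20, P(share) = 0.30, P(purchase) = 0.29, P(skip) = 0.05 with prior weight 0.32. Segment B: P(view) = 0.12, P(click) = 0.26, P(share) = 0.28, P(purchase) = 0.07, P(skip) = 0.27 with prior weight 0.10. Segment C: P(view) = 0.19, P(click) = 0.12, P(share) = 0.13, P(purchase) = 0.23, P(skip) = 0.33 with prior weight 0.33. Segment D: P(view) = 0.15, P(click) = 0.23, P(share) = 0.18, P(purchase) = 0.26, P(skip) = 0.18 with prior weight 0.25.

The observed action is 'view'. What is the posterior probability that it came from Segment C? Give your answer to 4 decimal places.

0.3837

Posterior ∝ prior × likelihood, so P(k | x) ∝ w_k f_k(x); normalise over all components.
Component likelihoods at x = 'view':
  p_A = 0.16
  p_B = 0.12
  p_C = 0.19
  p_D = 0.15
Weight by the priors:
  w_A·p_A = 0.32 × 0.16 = 0.0512
  w_B·p_B = 0.10 × 0.12 = 0.012
  w_C·p_C = 0.33 × 0.19 = 0.0627
  w_D·p_D = 0.25 × 0.15 = 0.0375
Marginal: 0.0512 + 0.012 + 0.0627 + 0.0375 = 0.1634
Responsibility of Segment C: 0.0627 / 0.1634 ≈ 0.3837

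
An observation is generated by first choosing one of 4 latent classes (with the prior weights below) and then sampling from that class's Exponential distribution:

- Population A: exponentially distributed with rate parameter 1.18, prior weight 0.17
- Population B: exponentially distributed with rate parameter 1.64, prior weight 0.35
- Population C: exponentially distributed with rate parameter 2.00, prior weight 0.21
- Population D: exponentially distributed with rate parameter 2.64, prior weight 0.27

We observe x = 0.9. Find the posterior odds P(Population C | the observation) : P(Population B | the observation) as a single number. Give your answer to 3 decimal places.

Posterior odds = (w_i f_i(x)) / (w_j f_j(x)); the normalising sum cancels.
Exponential densities:
  L_A = 1.18·e^(−1.18·0.9) = 1.18·e^(−1.0620) = 0.408001
  L_B = 1.64·e^(−1.64·0.9) = 1.64·e^(−1.4760) = 0.374822
  L_C = 2.00·e^(−2.00·0.9) = 2.00·e^(−1.8000) = 0.330598
  L_D = 2.64·e^(−2.64·0.9) = 2.64·e^(−2.3760) = 0.245313
0.0694255 / 0.131188 ≈ 0.529

0.529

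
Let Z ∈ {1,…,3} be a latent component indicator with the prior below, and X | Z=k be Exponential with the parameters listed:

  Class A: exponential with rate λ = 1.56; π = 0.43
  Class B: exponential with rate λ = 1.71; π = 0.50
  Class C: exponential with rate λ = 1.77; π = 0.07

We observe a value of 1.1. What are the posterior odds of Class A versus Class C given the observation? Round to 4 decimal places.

Since P(k|x) ∝ w_k f_k(x), the posterior odds are w_i f_i(x) / (w_j f_j(x)).
Exponential densities:
  f_A = 1.56·e^(−1.56·1.1) = 1.56·e^(−1.7160) = 0.280463
  f_B = 1.71·e^(−1.71·1.1) = 1.71·e^(−1.8810) = 0.260668
  f_C = 1.77·e^(−1.77·1.1) = 1.77·e^(−1.9470) = 0.252582
0.120599 / 0.0176807 ≈ 6.8209

6.8209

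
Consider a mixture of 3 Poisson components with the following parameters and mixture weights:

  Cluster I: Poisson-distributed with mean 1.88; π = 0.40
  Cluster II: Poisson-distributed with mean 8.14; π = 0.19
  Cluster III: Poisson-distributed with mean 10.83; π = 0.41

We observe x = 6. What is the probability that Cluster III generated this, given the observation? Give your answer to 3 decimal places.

0.410

The responsibility of component k is P(Z=k) f_k(x) divided by Σ_j P(Z=j) f_j(x).
Component likelihoods at x = 6:
  f_I = e^(−1.88)·1.88^6/6! = 0.00935709
  f_II = e^(−8.14)·8.14^6/6! = 0.11783
  f_III = e^(−10.83)·10.83^6/6! = 0.0443638
Multiply by the mixture weights:
  P(Z=I)·f_I = 0.40 × 0.00935709 = 0.00374284
  P(Z=II)·f_II = 0.19 × 0.11783 = 0.0223878
  P(Z=III)·f_III = 0.41 × 0.0443638 = 0.0181892
Evidence: 0.00374284 + 0.0223878 + 0.0181892 = 0.0443198
P(Cluster III | the observation) = 0.0181892 / 0.0443198 ≈ 0.410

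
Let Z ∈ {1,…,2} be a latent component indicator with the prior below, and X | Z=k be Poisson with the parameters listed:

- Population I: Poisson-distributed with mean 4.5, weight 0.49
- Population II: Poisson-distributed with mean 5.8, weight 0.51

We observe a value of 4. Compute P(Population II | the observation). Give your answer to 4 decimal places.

0.4391

Posterior ∝ prior × likelihood, so P(k | x) ∝ w_k f_k(x); normalise over all components.
Poisson probabilities:
  f_I = e^(−4.5)·4.5^4/4! = 0.189808
  f_II = e^(−5.8)·5.8^4/4! = 0.142755
Prior × likelihood for each component:
  w_I·f_I = 0.49 × 0.189808 = 0.0930057
  w_II·f_II = 0.51 × 0.142755 = 0.0728053
Denominator: 0.0930057 + 0.0728053 = 0.165811
So the posterior for Population II is 0.0728053 / 0.165811 ≈ 0.4391.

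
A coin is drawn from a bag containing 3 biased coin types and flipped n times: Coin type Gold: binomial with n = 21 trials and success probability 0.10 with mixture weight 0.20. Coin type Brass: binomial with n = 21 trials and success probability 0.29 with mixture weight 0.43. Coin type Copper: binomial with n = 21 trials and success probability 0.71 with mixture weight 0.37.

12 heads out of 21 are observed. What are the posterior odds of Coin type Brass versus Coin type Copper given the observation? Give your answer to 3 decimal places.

0.079

Since P(k|x) ∝ π_k f_k(x), the posterior odds are π_i f_i(x) / (π_j f_j(x)).
Evaluate each component's likelihood at the observed value:
  L_Gold = C(21,12)·0.10^12·0.90^9 = 293930·1e-12·0.38742 = 1.13875e-07
  L_Brass = C(21,12)·0.29^12·0.71^9 = 293930·3.53815e-07·0.0458485 = 0.0047681
  L_Copper = C(21,12)·0.71^12·0.29^9 = 293930·0.0164097·1.45071e-05 = 0.0699723
Odds = (0.43/0.37) × (0.0047681/0.0699723) = 1.16216 × 0.0681426 ≈ 0.079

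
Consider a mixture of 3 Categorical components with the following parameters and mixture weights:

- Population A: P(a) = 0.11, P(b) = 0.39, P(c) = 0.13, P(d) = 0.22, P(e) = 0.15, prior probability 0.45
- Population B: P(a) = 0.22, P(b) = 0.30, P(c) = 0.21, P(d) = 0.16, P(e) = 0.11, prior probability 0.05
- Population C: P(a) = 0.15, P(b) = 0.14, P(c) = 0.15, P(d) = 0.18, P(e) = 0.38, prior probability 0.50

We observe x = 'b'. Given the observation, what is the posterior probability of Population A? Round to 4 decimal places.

0.6737

The responsibility of component k is P(Z=k) f_k(x) divided by Σ_j P(Z=j) f_j(x).
Evaluate each component's likelihood at the observed value:
  p_A = P(b | comp) = 0.39
  p_B = P(b | comp) = 0.30
  p_C = P(b | comp) = 0.14
Weight by the priors:
  P(Z=A)·p_A = 0.45 × 0.39 = 0.1755
  P(Z=B)·p_B = 0.05 × 0.3 = 0.015
  P(Z=C)·p_C = 0.50 × 0.14 = 0.07
Marginal: 0.1755 + 0.015 + 0.07 = 0.2605
P(Population A | the observation) = 0.1755 / 0.2605 ≈ 0.6737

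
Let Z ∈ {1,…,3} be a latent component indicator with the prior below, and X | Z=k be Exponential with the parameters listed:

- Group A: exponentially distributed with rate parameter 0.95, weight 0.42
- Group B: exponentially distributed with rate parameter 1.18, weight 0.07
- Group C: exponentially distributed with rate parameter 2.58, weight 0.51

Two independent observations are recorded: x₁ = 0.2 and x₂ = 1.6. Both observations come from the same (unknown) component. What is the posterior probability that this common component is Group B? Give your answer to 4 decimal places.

Posterior ∝ prior × likelihood, so P(k | x) ∝ π_k f_k(x); normalise over all components.
Since both observations come from the same component, the likelihood for component k is f_k(x₁)·f_k(x₂).
  L_A = [0.785611] × [0.207776] = 0.163231
  L_B = [0.931941] × [0.178622] = 0.166465
  L_C = [1.54001] × [0.0415769] = 0.0640289
Prior × likelihood for each component:
  π_A·L_A = 0.42 × 0.163231 = 0.0685572
  π_B·L_B = 0.07 × 0.166465 = 0.0116525
  π_C·L_C = 0.51 × 0.0640289 = 0.0326547
Normaliser: 0.0685572 + 0.0116525 + 0.0326547 = 0.112864
So the posterior for Group B is 0.0116525 / 0.112864 ≈ 0.1032.

0.1032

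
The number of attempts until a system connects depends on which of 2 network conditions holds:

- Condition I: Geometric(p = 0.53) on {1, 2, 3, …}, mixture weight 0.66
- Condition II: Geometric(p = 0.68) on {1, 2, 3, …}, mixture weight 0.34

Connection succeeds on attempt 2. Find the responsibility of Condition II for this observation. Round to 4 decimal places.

The responsibility of component k is P(Z=k) f_k(x) divided by Σ_j P(Z=j) f_j(x).
Evaluate each component's likelihood at the observed value:
  f_I = 0.53·(1−0.53)^1 = 0.53·0.47 = 0.2491
  f_II = 0.68·(1−0.68)^1 = 0.68·0.32 = 0.2176
Weight by the priors:
  P(Z=I)·f_I = 0.66 × 0.2491 = 0.164406
  P(Z=II)·f_II = 0.34 × 0.2176 = 0.073984
Evidence: 0.164406 + 0.073984 = 0.23839
Responsibility of Condition II: 0.073984 / 0.23839 ≈ 0.3103

0.3103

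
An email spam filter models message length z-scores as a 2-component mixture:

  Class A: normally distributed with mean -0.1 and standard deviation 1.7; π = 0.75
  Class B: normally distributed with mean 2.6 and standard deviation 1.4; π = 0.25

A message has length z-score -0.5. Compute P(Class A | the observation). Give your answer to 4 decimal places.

0.9654

Apply Bayes' rule: the posterior for each component is proportional to its prior times its likelihood at x.
Normal densities:
  p_A = (1/(1.7·√(2π)))·exp(−(-0.5−-0.1)²/(2·1.7²)) = 0.234672·exp(-0.02768) = 0.228265
  p_B = (1/(1.4·√(2π)))·exp(−(-0.5−2.6)²/(2·1.4²)) = 0.284959·exp(-2.45153) = 0.0245525
Unnormalised posteriors:
  π_A·p_A = 0.75 × 0.228265 = 0.171199
  π_B·p_B = 0.25 × 0.0245525 = 0.00613813
Normaliser: 0.171199 + 0.00613813 = 0.177337
So the posterior for Class A is 0.171199 / 0.177337 ≈ 0.9654.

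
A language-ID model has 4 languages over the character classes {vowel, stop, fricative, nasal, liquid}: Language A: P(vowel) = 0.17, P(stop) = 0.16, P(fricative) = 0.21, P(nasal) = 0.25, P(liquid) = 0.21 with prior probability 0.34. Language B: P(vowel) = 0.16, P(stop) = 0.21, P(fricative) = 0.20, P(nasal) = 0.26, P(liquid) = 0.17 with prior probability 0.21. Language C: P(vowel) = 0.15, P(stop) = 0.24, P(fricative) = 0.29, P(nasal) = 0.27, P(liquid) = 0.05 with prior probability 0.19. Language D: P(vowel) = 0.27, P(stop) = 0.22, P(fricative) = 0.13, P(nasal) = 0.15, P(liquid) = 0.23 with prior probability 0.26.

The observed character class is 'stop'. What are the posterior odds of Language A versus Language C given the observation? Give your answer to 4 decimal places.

1.1930

Only the two components matter; the odds are (π_i f_i(x)) / (π_j f_j(x)).
Component likelihoods at x = 'stop':
  L_A = P(stop | comp) = 0.16
  L_B = P(stop | comp) = 0.21
  L_C = P(stop | comp) = 0.24
  L_D = P(stop | comp) = 0.22
Posterior odds = (π_A·L_A) / (π_C·L_C) = (0.34·0.16) / (0.19·0.24) = 0.0544 / 0.0456 ≈ 1.1930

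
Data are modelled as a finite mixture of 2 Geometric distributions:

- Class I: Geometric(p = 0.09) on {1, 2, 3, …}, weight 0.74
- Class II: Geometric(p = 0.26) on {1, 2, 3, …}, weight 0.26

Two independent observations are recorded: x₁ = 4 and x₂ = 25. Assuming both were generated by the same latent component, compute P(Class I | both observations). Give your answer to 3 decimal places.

Posterior ∝ prior × likelihood, so P(k | x) ∝ w_k f_k(x); normalise over all components.
Since both observations come from the same component, the likelihood for component k is f_k(x₁)·f_k(x₂).
  f_I = [0.09·(1−0.09)^3 = 0.09·0.753571 = 0.0678214] × [0.00935914] = 0.00063475
  f_II = [0.26·(1−0.26)^3 = 0.26·0.405224 = 0.105358] × [0.000189032] = 1.9916e-05
Prior × likelihood for each component:
  w_I·f_I = 0.74 × 0.00063475 = 0.000469715
  w_II·f_II = 0.26 × 1.9916e-05 = 5.17817e-06
Evidence: 0.000469715 + 5.17817e-06 = 0.000474893
Responsibility of Class I: 0.000469715 / 0.000474893 ≈ 0.989

0.989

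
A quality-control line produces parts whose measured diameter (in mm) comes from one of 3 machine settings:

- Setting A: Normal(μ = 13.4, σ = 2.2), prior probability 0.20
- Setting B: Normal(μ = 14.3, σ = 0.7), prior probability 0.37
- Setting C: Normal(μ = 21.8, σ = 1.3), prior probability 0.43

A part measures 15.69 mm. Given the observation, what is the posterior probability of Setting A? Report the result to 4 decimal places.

0.4181

Apply Bayes' rule: the posterior for each component is proportional to its prior times its likelihood at x.
Evaluate each component's likelihood at the observed value:
  L_A = 0.10549
  L_B = 0.0793574
  L_C = 4.89987e-06
Unnormalised posteriors:
  P(Z=A)·L_A = 0.20 × 0.10549 = 0.0210979
  P(Z=B)·L_B = 0.37 × 0.0793574 = 0.0293622
  P(Z=C)·L_C = 0.43 × 4.89987e-06 = 2.10694e-06
Marginal: 0.0210979 + 0.0293622 + 2.10694e-06 = 0.0504623
P(Setting A | data) ≈ 0.4181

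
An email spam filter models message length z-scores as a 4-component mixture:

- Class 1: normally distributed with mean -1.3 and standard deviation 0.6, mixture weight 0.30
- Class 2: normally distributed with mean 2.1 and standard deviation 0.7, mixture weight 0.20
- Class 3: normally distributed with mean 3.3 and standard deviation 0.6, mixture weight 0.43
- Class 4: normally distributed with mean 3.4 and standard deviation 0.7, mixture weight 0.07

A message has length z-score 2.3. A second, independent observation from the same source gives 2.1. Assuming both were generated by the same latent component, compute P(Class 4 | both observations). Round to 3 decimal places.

By Bayes' theorem, P(k | x) = π_k f_k(x) / Σ_j π_j f_j(x).
Since both observations come from the same component, the likelihood for component k is f_k(x₁)·f_k(x₂).
  f_1 = [(1/(0.6·√(2π)))·exp(−(2.3−-1.3)²/(2·0.6²)) = 0.664904·exp(-18.00000) = 1.01265e-08] × [7.07815e-08] = 7.16767e-16
  f_2 = [(1/(0.7·√(2π)))·exp(−(2.3−2.1)²/(2·0.7²)) = 0.569918·exp(-0.04082) = 0.547124] × [0.569918] = 0.311816
  f_3 = [(1/(0.6·√(2π)))·exp(−(2.3−3.3)²/(2·0.6²)) = 0.664904·exp(-1.38889) = 0.165795] × [0.0899849] = 0.0149191
  f_4 = [(1/(0.7·√(2π)))·exp(−(2.3−3.4)²/(2·0.7²)) = 0.569918·exp(-1.23469) = 0.165803] × [0.101596] = 0.0168448
Unnormalised posteriors:
  π_1·f_1 = 0.30 × 7.16767e-16 = 2.1503e-16
  π_2·f_2 = 0.20 × 0.311816 = 0.0623631
  π_3·f_3 = 0.43 × 0.0149191 = 0.0064152
  π_4·f_4 = 0.07 × 0.0168448 = 0.00117914
Marginal: 2.1503e-16 + 0.0623631 + 0.0064152 + 0.00117914 = 0.0699574
Responsibility of Class 4: 0.00117914 / 0.0699574 ≈ 0.017

0.017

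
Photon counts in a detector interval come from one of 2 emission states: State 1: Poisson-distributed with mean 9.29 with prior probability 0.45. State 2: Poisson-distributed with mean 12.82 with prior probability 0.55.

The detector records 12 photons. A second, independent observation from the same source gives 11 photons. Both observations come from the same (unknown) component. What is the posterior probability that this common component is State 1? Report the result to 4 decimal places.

0.3663

The responsibility of component k is P(Z=k) f_k(x) divided by Σ_j P(Z=j) f_j(x).
Since both observations come from the same component, the likelihood for component k is f_k(x₁)·f_k(x₂).
  L_1 = [0.0796629] × [0.102901] = 0.00819742
  L_2 = [0.111343] × [0.104221] = 0.0116044
Weight by the priors:
  P(Z=1)·L_1 = 0.45 × 0.00819742 = 0.00368884
  P(Z=2)·L_2 = 0.55 × 0.0116044 = 0.0063824
Evidence: 0.00368884 + 0.0063824 = 0.0100712
P(State 1 | data) = 0.00368884 / 0.0100712 ≈ 0.3663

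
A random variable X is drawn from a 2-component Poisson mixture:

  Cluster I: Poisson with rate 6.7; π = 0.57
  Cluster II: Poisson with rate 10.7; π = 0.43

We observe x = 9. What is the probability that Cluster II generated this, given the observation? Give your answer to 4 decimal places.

By Bayes' theorem, P(k | x) = w_k f_k(x) / Σ_j w_j f_j(x).
Poisson probabilities:
  L_I = e^(−6.7)·6.7^9/9! = 0.0922863
  L_II = e^(−10.7)·10.7^9/9! = 0.114219
Prior × likelihood for each component:
  w_I·L_I = 0.57 × 0.0922863 = 0.0526032
  w_II·L_II = 0.43 × 0.114219 = 0.0491144
Evidence: 0.0526032 + 0.0491144 = 0.101718
P(Cluster II | 9) ≈ 0.4829

0.4829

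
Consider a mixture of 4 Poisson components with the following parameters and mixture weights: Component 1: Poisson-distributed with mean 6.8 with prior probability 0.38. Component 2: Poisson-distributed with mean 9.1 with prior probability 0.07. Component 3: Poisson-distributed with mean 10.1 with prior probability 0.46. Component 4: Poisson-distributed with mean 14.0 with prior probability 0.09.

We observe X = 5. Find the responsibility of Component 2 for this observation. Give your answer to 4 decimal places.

Apply Bayes' rule: the posterior for each component is proportional to its prior times its likelihood at x.
Poisson probabilities:
  f_1 = 0.134946
  f_2 = 0.0580692
  f_3 = 0.0359792
  f_4 = 0.0037268
Multiply by the mixture weights:
  π_1·f_1 = 0.38 × 0.134946 = 0.0512796
  π_2·f_2 = 0.07 × 0.0580692 = 0.00406484
  π_3·f_3 = 0.46 × 0.0359792 = 0.0165504
  π_4·f_4 = 0.09 × 0.0037268 = 0.000335412
Sum: 0.0512796 + 0.00406484 + 0.0165504 + 0.000335412 = 0.0722303
P(Component 2 | x) ≈ 0.0563

0.0563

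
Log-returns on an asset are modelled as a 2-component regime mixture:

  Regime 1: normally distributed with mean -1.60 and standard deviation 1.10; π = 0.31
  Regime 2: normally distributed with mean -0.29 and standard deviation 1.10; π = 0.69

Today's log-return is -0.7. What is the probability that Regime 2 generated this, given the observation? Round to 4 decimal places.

0.7437

Posterior ∝ prior × likelihood, so P(k | x) ∝ w_k f_k(x); normalise over all components.
Component likelihoods at x = -0.7:
  f_1 = (1/(1.10·√(2π)))·exp(−(-0.7−-1.60)²/(2·1.10²)) = 0.362675·exp(-0.33471) = 0.25951
  f_2 = (1/(1.10·√(2π)))·exp(−(-0.7−-0.29)²/(2·1.10²)) = 0.362675·exp(-0.06946) = 0.338337
Prior × likelihood for each component:
  w_1·f_1 = 0.31 × 0.25951 = 0.0804481
  w_2·f_2 = 0.69 × 0.338337 = 0.233453
Evidence: 0.0804481 + 0.233453 = 0.313901
P(Regime 2 | x) ≈ 0.7437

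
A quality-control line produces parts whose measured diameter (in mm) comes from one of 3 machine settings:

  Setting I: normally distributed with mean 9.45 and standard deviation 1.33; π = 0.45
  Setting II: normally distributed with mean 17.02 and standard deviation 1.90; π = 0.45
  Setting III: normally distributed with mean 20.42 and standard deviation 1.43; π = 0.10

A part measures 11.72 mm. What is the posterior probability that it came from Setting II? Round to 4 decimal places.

0.0578

By Bayes' theorem, P(k | x) = w_k f_k(x) / Σ_j w_j f_j(x).
Component likelihoods at x = 11.72 mm:
  f_I = 0.0699032
  f_II = 0.00429041
  f_III = 2.55905e-09
Multiply by the mixture weights:
  w_I·f_I = 0.45 × 0.0699032 = 0.0314564
  w_II·f_II = 0.45 × 0.00429041 = 0.00193068
  w_III·f_III = 0.10 × 2.55905e-09 = 2.55905e-10
Normaliser: 0.0314564 + 0.00193068 + 2.55905e-10 = 0.0333871
Responsibility of Setting II: 0.00193068 / 0.0333871 ≈ 0.0578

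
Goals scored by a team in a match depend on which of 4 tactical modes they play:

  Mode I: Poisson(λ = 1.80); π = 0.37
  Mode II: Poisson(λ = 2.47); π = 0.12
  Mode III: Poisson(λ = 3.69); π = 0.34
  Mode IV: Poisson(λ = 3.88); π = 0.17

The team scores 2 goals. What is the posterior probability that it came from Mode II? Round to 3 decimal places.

Posterior ∝ prior × likelihood, so P(k | x) ∝ P(Z=k) f_k(x); normalise over all components.
Component likelihoods at x = 2 goals:
  p_I = e^(−1.80)·1.80^2/2! = 0.267784
  p_II = e^(−2.47)·2.47^2/2! = 0.258022
  p_III = e^(−3.69)·3.69^2/2! = 0.170011
  p_IV = e^(−3.88)·3.88^2/2! = 0.155443
Weight by the priors:
  P(Z=I)·p_I = 0.37 × 0.267784 = 0.0990802
  P(Z=II)·p_II = 0.12 × 0.258022 = 0.0309626
  P(Z=III)·p_III = 0.34 × 0.170011 = 0.0578036
  P(Z=IV)·p_IV = 0.17 × 0.155443 = 0.0264253
Evidence: 0.0990802 + 0.0309626 + 0.0578036 + 0.0264253 = 0.214272
P(Mode II | x) = 0.0309626 / 0.214272 ≈ 0.145

0.145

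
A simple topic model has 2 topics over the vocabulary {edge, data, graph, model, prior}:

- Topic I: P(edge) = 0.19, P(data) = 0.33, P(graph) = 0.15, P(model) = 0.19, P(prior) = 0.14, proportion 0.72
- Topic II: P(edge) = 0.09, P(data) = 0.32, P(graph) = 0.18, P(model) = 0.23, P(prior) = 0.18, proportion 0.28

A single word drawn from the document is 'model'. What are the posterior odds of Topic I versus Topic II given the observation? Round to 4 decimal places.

2.1242

Since P(k|x) ∝ π_k f_k(x), the posterior odds are π_i f_i(x) / (π_j f_j(x)).
Categorical probabilities:
  L_I = P(model | comp) = 0.19
  L_II = P(model | comp) = 0.23
Odds = (0.72/0.28) × (0.19/0.23) = 2.57143 × 0.826087 ≈ 2.1242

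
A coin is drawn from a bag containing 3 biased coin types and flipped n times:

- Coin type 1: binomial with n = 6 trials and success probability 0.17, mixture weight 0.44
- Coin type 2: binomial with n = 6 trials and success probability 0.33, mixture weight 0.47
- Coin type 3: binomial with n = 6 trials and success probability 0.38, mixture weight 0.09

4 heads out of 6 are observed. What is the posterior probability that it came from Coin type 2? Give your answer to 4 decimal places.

The responsibility of component k is P(Z=k) f_k(x) divided by Σ_j P(Z=j) f_j(x).
Component likelihoods at x = 4 heads out of 6:
  p_1 = 0.00863064
  p_2 = 0.079854
  p_3 = 0.120229
Weight by the priors:
  P(Z=1)·p_1 = 0.44 × 0.00863064 = 0.00379748
  P(Z=2)·p_2 = 0.47 × 0.079854 = 0.0375314
  P(Z=3)·p_3 = 0.09 × 0.120229 = 0.0108206
Denominator: 0.00379748 + 0.0375314 + 0.0108206 = 0.0521495
P(Coin type 2 | data) = 0.0375314 / 0.0521495 ≈ 0.7197

0.7197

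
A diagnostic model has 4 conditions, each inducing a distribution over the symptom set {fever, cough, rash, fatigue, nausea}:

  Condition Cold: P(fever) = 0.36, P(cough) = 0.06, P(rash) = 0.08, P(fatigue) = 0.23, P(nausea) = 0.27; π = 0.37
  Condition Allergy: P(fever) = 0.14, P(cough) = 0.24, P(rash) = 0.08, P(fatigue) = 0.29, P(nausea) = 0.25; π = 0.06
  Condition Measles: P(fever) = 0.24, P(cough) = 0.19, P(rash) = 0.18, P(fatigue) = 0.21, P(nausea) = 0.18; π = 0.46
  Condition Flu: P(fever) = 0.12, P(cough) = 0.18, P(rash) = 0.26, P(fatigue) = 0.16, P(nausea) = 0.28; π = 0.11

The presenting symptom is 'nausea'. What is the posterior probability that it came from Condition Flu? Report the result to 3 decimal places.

P(component k | x) = π_k·f_k(x) / marginal(x), where marginal(x) = Σ_j π_j·f_j(x).
Evaluate each component's likelihood at the observed value:
  p_Cold = 0.27
  p_Allergy = 0.25
  p_Measles = 0.18
  p_Flu = 0.28
Multiply by the mixture weights:
  π_Cold·p_Cold = 0.37 × 0.27 = 0.0999
  π_Allergy·p_Allergy = 0.06 × 0.25 = 0.015
  π_Measles·p_Measles = 0.46 × 0.18 = 0.0828
  π_Flu·p_Flu = 0.11 × 0.28 = 0.0308
Normaliser: 0.0999 + 0.015 + 0.0828 + 0.0308 = 0.2285
P(Condition Flu | data) ≈ 0.135

0.135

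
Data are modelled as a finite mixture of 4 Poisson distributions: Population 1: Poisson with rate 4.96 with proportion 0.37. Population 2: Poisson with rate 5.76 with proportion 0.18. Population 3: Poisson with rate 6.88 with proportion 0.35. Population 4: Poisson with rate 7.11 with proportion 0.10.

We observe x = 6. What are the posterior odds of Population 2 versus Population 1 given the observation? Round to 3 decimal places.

Since P(k|x) ∝ P(Z=k) f_k(x), the posterior odds are P(Z=i) f_i(x) / (P(Z=j) f_j(x)).
Poisson probabilities:
  p_1 = e^(−4.96)·4.96^6/6! = 0.14503
  p_2 = e^(−5.76)·5.76^6/6! = 0.159833
  p_3 = e^(−6.88)·6.88^6/6! = 0.151444
  p_4 = e^(−7.11)·7.11^6/6! = 0.146572
Posterior odds = (P(Z=2)·p_2) / (P(Z=1)·p_1) = (0.18·0.159833) / (0.37·0.14503) = 0.0287699 / 0.053661 ≈ 0.536

0.536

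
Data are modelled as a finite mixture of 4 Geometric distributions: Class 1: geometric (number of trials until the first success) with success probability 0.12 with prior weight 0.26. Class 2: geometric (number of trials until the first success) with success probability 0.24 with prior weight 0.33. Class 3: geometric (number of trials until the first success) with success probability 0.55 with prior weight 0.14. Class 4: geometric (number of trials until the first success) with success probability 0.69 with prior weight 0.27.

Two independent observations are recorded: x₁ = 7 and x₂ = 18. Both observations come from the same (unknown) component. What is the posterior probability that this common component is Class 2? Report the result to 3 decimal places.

The responsibility of component k is P(Z=k) f_k(x) divided by Σ_j P(Z=j) f_j(x).
Since both observations come from the same component, the likelihood for component k is f_k(x₁)·f_k(x₂).
  f_1 = [0.0557285] × [0.013658] = 0.000761139
  f_2 = [0.046248] × [0.00225966] = 0.000104505
  f_3 = [0.00456707] × [6.99802e-07] = 3.19605e-09
  f_4 = [0.000612378] × [1.55596e-09] = 9.52834e-13
Multiply by the mixture weights:
  P(Z=1)·f_1 = 0.26 × 0.000761139 = 0.000197896
  P(Z=2)·f_2 = 0.33 × 0.000104505 = 3.44865e-05
  P(Z=3)·f_3 = 0.14 × 3.19605e-09 = 4.47447e-10
  P(Z=4)·f_4 = 0.27 × 9.52834e-13 = 2.57265e-13
Evidence: 0.000197896 + 3.44865e-05 + 4.47447e-10 + 2.57265e-13 = 0.000232383
Responsibility of Class 2: 3.44865e-05 / 0.000232383 ≈ 0.148

0.148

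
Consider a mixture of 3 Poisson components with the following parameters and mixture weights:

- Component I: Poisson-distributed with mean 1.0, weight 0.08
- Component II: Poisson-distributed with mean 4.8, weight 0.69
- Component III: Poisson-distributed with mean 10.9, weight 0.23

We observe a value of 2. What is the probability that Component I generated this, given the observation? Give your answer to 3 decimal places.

0.183

Apply Bayes' rule: the posterior for each component is proportional to its prior times its likelihood at x.
Component likelihoods at x = 2:
  L_I = 0.18394
  L_II = 0.0948067
  L_III = 0.00109651
Weight by the priors:
  w_I·L_I = 0.08 × 0.18394 = 0.0147152
  w_II·L_II = 0.69 × 0.0948067 = 0.0654166
  w_III·L_III = 0.23 × 0.00109651 = 0.000252198
Sum: 0.0147152 + 0.0654166 + 0.000252198 = 0.080384
So the posterior for Component I is 0.0147152 / 0.080384 ≈ 0.183.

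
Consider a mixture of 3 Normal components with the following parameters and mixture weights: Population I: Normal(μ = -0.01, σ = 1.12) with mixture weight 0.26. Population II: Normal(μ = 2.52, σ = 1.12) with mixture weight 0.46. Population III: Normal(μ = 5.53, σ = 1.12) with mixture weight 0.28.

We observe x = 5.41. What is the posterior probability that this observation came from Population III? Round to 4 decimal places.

Apply Bayes' rule: the posterior for each component is proportional to its prior times its likelihood at x.
Evaluate each component's likelihood at the observed value:
  f_I = (1/(1.12·√(2π)))·exp(−(5.41−-0.01)²/(2·1.12²)) = 0.356198·exp(-11.70934) = 2.92677e-06
  f_II = (1/(1.12·√(2π)))·exp(−(5.41−2.52)²/(2·1.12²)) = 0.356198·exp(-3.32912) = 0.0127607
  f_III = (1/(1.12·√(2π)))·exp(−(5.41−5.53)²/(2·1.12²)) = 0.356198·exp(-0.00574) = 0.35416
Weight by the priors:
  w_I·f_I = 0.26 × 2.92677e-06 = 7.60961e-07
  w_II·f_II = 0.46 × 0.0127607 = 0.0058699
  w_III·f_III = 0.28 × 0.35416 = 0.0991647
Normaliser: 7.60961e-07 + 0.0058699 + 0.0991647 = 0.105035
P(Population III | data) = 0.0991647 / 0.105035 ≈ 0.9441

0.9441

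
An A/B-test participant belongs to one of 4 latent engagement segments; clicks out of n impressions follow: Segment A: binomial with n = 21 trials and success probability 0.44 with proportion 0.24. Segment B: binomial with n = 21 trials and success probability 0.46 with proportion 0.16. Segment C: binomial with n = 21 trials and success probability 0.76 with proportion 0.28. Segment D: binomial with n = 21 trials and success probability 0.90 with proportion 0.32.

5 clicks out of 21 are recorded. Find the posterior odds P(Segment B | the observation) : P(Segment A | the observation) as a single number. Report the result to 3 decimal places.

0.465

Since P(k|x) ∝ P(Z=k) f_k(x), the posterior odds are P(Z=i) f_i(x) / (P(Z=j) f_j(x)).
Component likelihoods at x = 5 clicks out of 21:
  p_A = C(21,5)·0.44^5·0.56^16 = 20349·0.0164916·9.35424e-05 = 0.0313917
  p_B = C(21,5)·0.46^5·0.54^16 = 20349·0.0205963·5.22757e-05 = 0.0219095
  p_C = C(21,5)·0.76^5·0.24^16 = 20349·0.253553·1.21166e-10 = 6.2516e-07
  p_D = C(21,5)·0.90^5·0.10^16 = 20349·0.59049·1e-16 = 1.20159e-12
0.00350552 / 0.00753401 ≈ 0.465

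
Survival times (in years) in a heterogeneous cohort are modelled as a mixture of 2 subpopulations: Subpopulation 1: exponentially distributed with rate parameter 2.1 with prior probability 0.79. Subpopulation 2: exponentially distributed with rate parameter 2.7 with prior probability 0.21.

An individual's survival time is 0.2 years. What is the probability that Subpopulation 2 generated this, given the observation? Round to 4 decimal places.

Apply Bayes' rule: the posterior for each component is proportional to its prior times its likelihood at x.
Component likelihoods at x = 0.2 years:
  f_1 = 2.1·e^(−2.1·0.2) = 2.1·e^(−0.4200) = 1.3798
  f_2 = 2.7·e^(−2.7·0.2) = 2.7·e^(−0.5400) = 1.57342
Unnormalised posteriors:
  π_1·f_1 = 0.79 × 1.3798 = 1.09004
  π_2·f_2 = 0.21 × 1.57342 = 0.330418
Denominator: 1.09004 + 0.330418 = 1.42046
So the posterior for Subpopulation 2 is 0.330418 / 1.42046 ≈ 0.2326.

0.2326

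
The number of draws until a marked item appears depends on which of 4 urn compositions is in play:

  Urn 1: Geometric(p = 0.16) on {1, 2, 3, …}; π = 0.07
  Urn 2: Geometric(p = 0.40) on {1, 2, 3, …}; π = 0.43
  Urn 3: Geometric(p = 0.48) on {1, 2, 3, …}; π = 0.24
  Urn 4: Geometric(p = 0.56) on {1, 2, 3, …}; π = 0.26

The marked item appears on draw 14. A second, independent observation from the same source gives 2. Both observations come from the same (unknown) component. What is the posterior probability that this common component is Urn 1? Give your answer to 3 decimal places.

Apply Bayes' rule: the posterior for each component is proportional to its prior times its likelihood at x.
Since both observations come from the same component, the likelihood for component k is f_k(x₁)·f_k(x₂).
  L_1 = [0.0165863] × [0.1344] = 0.0022292
  L_2 = [0.000522428] × [0.24] = 0.000125383
  L_3 = [9.75629e-05] × [0.2496] = 2.43517e-05
  L_4 = [1.2974e-05] × [0.2464] = 3.19679e-06
Weight by the priors:
  w_1·L_1 = 0.07 × 0.0022292 = 0.000156044
  w_2·L_2 = 0.43 × 0.000125383 = 5.39145e-05
  w_3·L_3 = 0.24 × 2.43517e-05 = 5.84441e-06
  w_4·L_4 = 0.26 × 3.19679e-06 = 8.31164e-07
Denominator: 0.000156044 + 5.39145e-05 + 5.84441e-06 + 8.31164e-07 = 0.000216634
Responsibility of Urn 1: 0.000156044 / 0.000216634 ≈ 0.720

0.720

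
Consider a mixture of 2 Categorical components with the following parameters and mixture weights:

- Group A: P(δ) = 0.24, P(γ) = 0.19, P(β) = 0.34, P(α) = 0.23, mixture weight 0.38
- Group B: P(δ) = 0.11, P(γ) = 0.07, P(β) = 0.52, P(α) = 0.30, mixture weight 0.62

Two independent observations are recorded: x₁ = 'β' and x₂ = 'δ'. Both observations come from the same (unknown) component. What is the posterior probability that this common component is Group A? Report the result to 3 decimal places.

0.466

The responsibility of component k is P(Z=k) f_k(x) divided by Σ_j P(Z=j) f_j(x).
Since both observations come from the same component, the likelihood for component k is f_k(x₁)·f_k(x₂).
  f_A = [P(β | comp) = 0.34] × [0.24] = 0.0816
  f_B = [P(β | comp) = 0.52] × [0.11] = 0.0572
Prior × likelihood for each component:
  P(Z=A)·f_A = 0.38 × 0.0816 = 0.031008
  P(Z=B)·f_B = 0.62 × 0.0572 = 0.035464
Denominator: 0.031008 + 0.035464 = 0.066472
P(Group A | x₁, x₂) ≈ 0.466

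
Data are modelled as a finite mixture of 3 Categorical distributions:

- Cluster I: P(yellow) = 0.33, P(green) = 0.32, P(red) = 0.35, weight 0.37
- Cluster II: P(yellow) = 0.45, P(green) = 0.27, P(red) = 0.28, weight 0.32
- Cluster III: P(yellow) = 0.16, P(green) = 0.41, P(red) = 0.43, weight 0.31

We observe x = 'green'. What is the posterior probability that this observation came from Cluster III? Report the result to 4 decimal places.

Apply Bayes' rule: the posterior for each component is proportional to its prior times its likelihood at x.
Categorical probabilities:
  L_I = P(green | comp) = 0.32
  L_II = P(green | comp) = 0.27
  L_III = P(green | comp) = 0.41
Weight by the priors:
  w_I·L_I = 0.37 × 0.32 = 0.1184
  w_II·L_II = 0.32 × 0.27 = 0.0864
  w_III·L_III = 0.31 × 0.41 = 0.1271
Marginal: 0.1184 + 0.0864 + 0.1271 = 0.3319
P(Cluster III | 'green') ≈ 0.3829

0.3829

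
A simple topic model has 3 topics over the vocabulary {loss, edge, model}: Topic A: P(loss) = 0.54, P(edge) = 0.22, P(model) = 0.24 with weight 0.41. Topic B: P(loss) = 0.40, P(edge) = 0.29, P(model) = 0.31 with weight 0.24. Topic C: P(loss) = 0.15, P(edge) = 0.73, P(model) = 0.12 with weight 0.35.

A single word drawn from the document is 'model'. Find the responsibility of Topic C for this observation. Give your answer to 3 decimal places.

P(component k | x) = P(Z=k)·f_k(x) / marginal(x), where marginal(x) = Σ_j P(Z=j)·f_j(x).
Evaluate each component's likelihood at the observed value:
  f_A = 0.24
  f_B = 0.31
  f_C = 0.12
Multiply by the mixture weights:
  P(Z=A)·f_A = 0.41 × 0.24 = 0.0984
  P(Z=B)·f_B = 0.24 × 0.31 = 0.0744
  P(Z=C)·f_C = 0.35 × 0.12 = 0.042
Normaliser: 0.0984 + 0.0744 + 0.042 = 0.2148
Responsibility of Topic C: 0.042 / 0.2148 ≈ 0.196

0.196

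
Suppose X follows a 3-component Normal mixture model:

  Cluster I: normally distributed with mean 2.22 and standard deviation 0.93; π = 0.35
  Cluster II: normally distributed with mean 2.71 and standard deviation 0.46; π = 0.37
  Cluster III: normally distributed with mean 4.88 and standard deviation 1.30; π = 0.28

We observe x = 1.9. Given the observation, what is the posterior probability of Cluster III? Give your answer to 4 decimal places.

0.0288

Apply Bayes' rule: the posterior for each component is proportional to its prior times its likelihood at x.
Normal densities:
  f_I = 0.404313
  f_II = 0.184015
  f_III = 0.0221783
Multiply by the mixture weights:
  P(Z=I)·f_I = 0.35 × 0.404313 = 0.14151
  P(Z=II)·f_II = 0.37 × 0.184015 = 0.0680854
  P(Z=III)·f_III = 0.28 × 0.0221783 = 0.00620993
Marginal: 0.14151 + 0.0680854 + 0.00620993 = 0.215805
P(Cluster III | data) ≈ 0.0288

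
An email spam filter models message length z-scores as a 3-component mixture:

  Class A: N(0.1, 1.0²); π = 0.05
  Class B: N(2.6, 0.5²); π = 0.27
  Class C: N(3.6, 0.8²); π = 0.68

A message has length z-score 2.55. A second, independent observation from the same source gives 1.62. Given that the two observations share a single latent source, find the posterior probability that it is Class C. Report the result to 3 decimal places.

The responsibility of component k is π_k f_k(x) divided by Σ_j π_j f_j(x).
Since both observations come from the same component, the likelihood for component k is f_k(x₁)·f_k(x₂).
  L_A = [(1/(1.0·√(2π)))·exp(−(2.55−0.1)²/(2·1.0²)) = 0.398942·exp(-3.00125) = 0.0198374] × [0.125665] = 0.00249285
  L_B = [(1/(0.5·√(2π)))·exp(−(2.55−2.6)²/(2·0.5²)) = 0.797885·exp(-0.00500) = 0.793905] × [0.116882] = 0.0927931
  L_C = [(1/(0.8·√(2π)))·exp(−(2.55−3.6)²/(2·0.8²)) = 0.498678·exp(-0.86133) = 0.210741] × [0.0233162] = 0.00491369
Prior × likelihood for each component:
  π_A·L_A = 0.05 × 0.00249285 = 0.000124643
  π_B·L_B = 0.27 × 0.0927931 = 0.0250541
  π_C·L_C = 0.68 × 0.00491369 = 0.00334131
Marginal: 0.000124643 + 0.0250541 + 0.00334131 = 0.0285201
P(Class C | data) ≈ 0.117

0.117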